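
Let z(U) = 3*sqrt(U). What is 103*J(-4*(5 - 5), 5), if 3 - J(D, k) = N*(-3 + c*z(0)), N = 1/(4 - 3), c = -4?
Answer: 618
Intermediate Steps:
N = 1 (N = 1/1 = 1)
J(D, k) = 6 (J(D, k) = 3 - (-3 - 12*sqrt(0)) = 3 - (-3 - 12*0) = 3 - (-3 - 4*0) = 3 - (-3 + 0) = 3 - (-3) = 3 - 1*(-3) = 3 + 3 = 6)
103*J(-4*(5 - 5), 5) = 103*6 = 618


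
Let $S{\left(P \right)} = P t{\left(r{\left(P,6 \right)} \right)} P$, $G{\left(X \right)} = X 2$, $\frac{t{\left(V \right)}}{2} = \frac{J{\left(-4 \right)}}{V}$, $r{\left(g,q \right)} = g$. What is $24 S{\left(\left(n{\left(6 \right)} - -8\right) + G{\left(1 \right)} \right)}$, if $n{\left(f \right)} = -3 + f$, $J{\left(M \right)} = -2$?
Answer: $-1248$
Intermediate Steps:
$t{\left(V \right)} = - \frac{4}{V}$ ($t{\left(V \right)} = 2 \left(- \frac{2}{V}\right) = - \frac{4}{V}$)
$G{\left(X \right)} = 2 X$
$S{\left(P \right)} = - 4 P$ ($S{\left(P \right)} = P \left(- \frac{4}{P}\right) P = - 4 P$)
$24 S{\left(\left(n{\left(6 \right)} - -8\right) + G{\left(1 \right)} \right)} = 24 \left(- 4 \left(\left(\left(-3 + 6\right) - -8\right) + 2 \cdot 1\right)\right) = 24 \left(- 4 \left(\left(3 + 8\right) + 2\right)\right) = 24 \left(- 4 \left(11 + 2\right)\right) = 24 \left(\left(-4\right) 13\right) = 24 \left(-52\right) = -1248$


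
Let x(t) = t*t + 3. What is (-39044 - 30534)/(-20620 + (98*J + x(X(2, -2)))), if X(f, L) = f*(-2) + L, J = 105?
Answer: 69578/10291 ≈ 6.7611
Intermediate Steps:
X(f, L) = L - 2*f (X(f, L) = -2*f + L = L - 2*f)
x(t) = 3 + t² (x(t) = t² + 3 = 3 + t²)
(-39044 - 30534)/(-20620 + (98*J + x(X(2, -2)))) = (-39044 - 30534)/(-20620 + (98*105 + (3 + (-2 - 2*2)²))) = -69578/(-20620 + (10290 + (3 + (-2 - 4)²))) = -69578/(-20620 + (10290 + (3 + (-6)²))) = -69578/(-20620 + (10290 + (3 + 36))) = -69578/(-20620 + (10290 + 39)) = -69578/(-20620 + 10329) = -69578/(-10291) = -69578*(-1/10291) = 69578/10291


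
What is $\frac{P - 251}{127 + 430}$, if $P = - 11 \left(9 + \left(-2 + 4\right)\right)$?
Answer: $- \frac{372}{557} \approx -0.66786$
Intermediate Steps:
$P = -121$ ($P = - 11 \left(9 + 2\right) = \left(-11\right) 11 = -121$)
$\frac{P - 251}{127 + 430} = \frac{-121 - 251}{127 + 430} = - \frac{372}{557}$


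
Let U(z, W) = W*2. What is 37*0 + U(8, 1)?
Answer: 2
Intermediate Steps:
U(z, W) = 2*W
37*0 + U(8, 1) = 37*0 + 2*1 = 0 + 2 = 2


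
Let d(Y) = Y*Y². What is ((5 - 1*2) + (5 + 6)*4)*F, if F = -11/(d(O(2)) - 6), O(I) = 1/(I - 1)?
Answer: 517/5 ≈ 103.40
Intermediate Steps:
O(I) = 1/(-1 + I)
d(Y) = Y³
F = 11/5 (F = -11/((1/(-1 + 2))³ - 6) = -11/((1/1)³ - 6) = -11/(1³ - 6) = -11/(1 - 6) = -11/(-5) = -11*(-⅕) = 11/5 ≈ 2.2000)
((5 - 1*2) + (5 + 6)*4)*F = ((5 - 1*2) + (5 + 6)*4)*(11/5) = ((5 - 2) + 11*4)*(11/5) = (3 + 44)*(11/5) = 47*(11/5) = 517/5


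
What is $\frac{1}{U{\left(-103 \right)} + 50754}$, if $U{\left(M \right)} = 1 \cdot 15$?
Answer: $\frac{1}{50769} \approx 1.9697 \cdot 10^{-5}$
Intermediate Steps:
$U{\left(M \right)} = 15$
$\frac{1}{U{\left(-103 \right)} + 50754} = \frac{1}{15 + 50754} = \frac{1}{50769}$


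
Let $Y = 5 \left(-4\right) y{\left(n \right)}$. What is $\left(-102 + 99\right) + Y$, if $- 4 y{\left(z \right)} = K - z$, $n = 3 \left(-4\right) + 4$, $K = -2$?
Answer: $27$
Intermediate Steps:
$n = -8$ ($n = -12 + 4 = -8$)
$y{\left(z \right)} = \frac{1}{2} + \frac{z}{4}$ ($y{\left(z \right)} = - \frac{-2 - z}{4} = \frac{1}{2} + \frac{z}{4}$)
$Y = 30$ ($Y = 5 \left(-4\right) \left(\frac{1}{2} + \frac{1}{4} \left(-8\right)\right) = - 20 \left(\frac{1}{2} - 2\right) = \left(-20\right) \left(- \frac{3}{2}\right) = 30$)
$\left(-102 + 99\right) + Y = \left(-102 + 99\right) + 30 = -3 + 30 = 27$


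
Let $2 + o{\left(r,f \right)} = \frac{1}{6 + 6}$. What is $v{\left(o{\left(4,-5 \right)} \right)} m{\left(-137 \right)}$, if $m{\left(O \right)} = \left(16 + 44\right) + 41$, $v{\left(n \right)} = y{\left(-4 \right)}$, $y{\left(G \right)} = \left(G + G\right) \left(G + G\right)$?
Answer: $6464$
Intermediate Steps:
$o{\left(r,f \right)} = - \frac{23}{12}$ ($o{\left(r,f \right)} = -2 + \frac{1}{6 + 6} = -2 + \frac{1}{12} = - \frac{23}{12}$)
$y{\left(G \right)} = 4 G^{2}$ ($y{\left(G \right)} = 2 G 2 G = 4 G^{2}$)
$v{\left(n \right)} = 64$ ($v{\left(n \right)} = 4 \left(-4\right)^{2} = 4 \cdot 16 = 64$)
$m{\left(O \right)} = 101$ ($m{\left(O \right)} = 60 + 41 = 101$)
$v{\left(o{\left(4,-5 \right)} \right)} m{\left(-137 \right)} = 64 \cdot 101 = 6464$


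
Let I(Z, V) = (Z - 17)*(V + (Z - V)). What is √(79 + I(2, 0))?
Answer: 7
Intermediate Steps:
I(Z, V) = Z*(-17 + Z) (I(Z, V) = (-17 + Z)*Z = Z*(-17 + Z))
√(79 + I(2, 0)) = √(79 + 2*(-17 + 2)) = √(79 + 2*(-15)) = √(79 - 30) = √49 = 7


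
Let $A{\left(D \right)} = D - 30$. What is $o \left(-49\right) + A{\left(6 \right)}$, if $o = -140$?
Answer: $6836$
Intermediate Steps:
$A{\left(D \right)} = -30 + D$ ($A{\left(D \right)} = D - 30 = -30 + D$)
$o \left(-49\right) + A{\left(6 \right)} = \left(-140\right) \left(-49\right) + \left(-30 + 6\right) = 6860 - 24 = 6836$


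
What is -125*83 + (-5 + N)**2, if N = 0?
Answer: -10350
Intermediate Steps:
-125*83 + (-5 + N)**2 = -125*83 + (-5 + 0)**2 = -10375 + (-5)**2 = -10375 + 25 = -10350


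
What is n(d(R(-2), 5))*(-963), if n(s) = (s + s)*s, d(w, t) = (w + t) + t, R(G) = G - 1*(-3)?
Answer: -233046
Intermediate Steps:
R(G) = 3 + G (R(G) = G + 3 = 3 + G)
d(w, t) = w + 2*t (d(w, t) = (t + w) + t = w + 2*t)
n(s) = 2*s**2 (n(s) = (2*s)*s = 2*s**2)
n(d(R(-2), 5))*(-963) = (2*((3 - 2) + 2*5)**2)*(-963) = (2*(1 + 10)**2)*(-963) = (2*11**2)*(-963) = (2*121)*(-963) = 242*(-963) = -233046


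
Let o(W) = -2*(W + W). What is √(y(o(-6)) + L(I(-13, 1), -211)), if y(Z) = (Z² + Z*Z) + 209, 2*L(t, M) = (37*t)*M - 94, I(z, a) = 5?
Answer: 7*I*√1486/2 ≈ 134.92*I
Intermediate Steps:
o(W) = -4*W
L(t, M) = -47 + 37*M*t/2 (L(t, M) = ((37*t)*M - 94)/2 = (37*M*t - 94)/2 = (-94 + 37*M*t)/2 = -47 + 37*M*t/2)
y(Z) = 209 + 2*Z² (y(Z) = (Z² + Z²) + 209 = 2*Z² + 209 = 209 + 2*Z²)
√(y(o(-6)) + L(I(-13, 1), -211)) = √((209 + 2*(-4*(-6))²) + (-47 + (37/2)*(-211)*5)) = √((209 + 2*24²) + (-47 - 39035/2)) = √((209 + 2*576) - 39129/2) = √((209 + 1152) - 39129/2) = √(1361 - 39129/2) = √(-36407/2) = 7*I*√1486/2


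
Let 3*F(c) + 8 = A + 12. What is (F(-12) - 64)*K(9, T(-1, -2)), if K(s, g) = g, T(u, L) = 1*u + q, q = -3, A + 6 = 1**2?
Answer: 772/3 ≈ 257.33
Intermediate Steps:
A = -5 (A = -6 + 1**2 = -6 + 1 = -5)
T(u, L) = -3 + u (T(u, L) = 1*u - 3 = u - 3 = -3 + u)
F(c) = -1/3 (F(c) = -8/3 + (-5 + 12)/3 = -8/3 + (1/3)*7 = -8/3 + 7/3 = -1/3)
(F(-12) - 64)*K(9, T(-1, -2)) = (-1/3 - 64)*(-3 - 1) = -193/3*(-4) = 772/3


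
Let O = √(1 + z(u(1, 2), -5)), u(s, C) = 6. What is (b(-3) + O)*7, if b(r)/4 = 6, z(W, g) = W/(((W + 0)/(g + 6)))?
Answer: 168 + 7*√2 ≈ 177.90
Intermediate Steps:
z(W, g) = 6 + g (z(W, g) = W/((W/(6 + g))) = W*((6 + g)/W) = 6 + g)
b(r) = 24 (b(r) = 4*6 = 24)
O = √2 (O = √(1 + (6 - 5)) = √(1 + 1) = √2 ≈ 1.4142)
(b(-3) + O)*7 = (24 + √2)*7 = 168 + 7*√2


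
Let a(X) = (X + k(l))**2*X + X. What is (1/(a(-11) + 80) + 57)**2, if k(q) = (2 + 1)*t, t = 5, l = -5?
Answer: 37185604/11449 ≈ 3247.9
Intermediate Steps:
k(q) = 15 (k(q) = (2 + 1)*5 = 3*5 = 15)
a(X) = X + X*(15 + X)**2 (a(X) = (X + 15)**2*X + X = (15 + X)**2*X + X = X*(15 + X)**2 + X = X + X*(15 + X)**2)
(1/(a(-11) + 80) + 57)**2 = (1/(-11*(1 + (15 - 11)**2) + 80) + 57)**2 = (1/(-11*(1 + 4**2) + 80) + 57)**2 = (1/(-11*(1 + 16) + 80) + 57)**2 = (1/(-11*17 + 80) + 57)**2 = (1/(-187 + 80) + 57)**2 = (1/(-107) + 57)**2 = (-1/107 + 57)**2 = (6098/107)**2 = 37185604/11449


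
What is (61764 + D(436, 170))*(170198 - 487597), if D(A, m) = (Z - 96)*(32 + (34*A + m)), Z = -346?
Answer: 2088399087472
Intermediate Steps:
D(A, m) = -14144 - 15028*A - 442*m (D(A, m) = (-346 - 96)*(32 + (34*A + m)) = -442*(32 + (m + 34*A)) = -442*(32 + m + 34*A) = -14144 - 15028*A - 442*m)
(61764 + D(436, 170))*(170198 - 487597) = (61764 + (-14144 - 15028*436 - 442*170))*(170198 - 487597) = (61764 + (-14144 - 6552208 - 75140))*(-317399) = (61764 - 6641492)*(-317399) = -6579728*(-317399) = 2088399087472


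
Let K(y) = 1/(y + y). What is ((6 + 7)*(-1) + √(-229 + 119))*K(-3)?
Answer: 13/6 - I*√110/6 ≈ 2.1667 - 1.748*I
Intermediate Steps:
K(y) = 1/(2*y)
((6 + 7)*(-1) + √(-229 + 119))*K(-3) = ((6 + 7)*(-1) + √(-229 + 119))*((½)/(-3)) = (13*(-1) + √(-110))*((½)*(-⅓)) = (-13 + I*√110)*(-⅙) = 13/6 - I*√110/6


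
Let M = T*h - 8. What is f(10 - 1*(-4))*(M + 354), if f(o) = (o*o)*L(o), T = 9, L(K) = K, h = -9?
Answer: 727160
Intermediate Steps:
M = -89 (M = 9*(-9) - 8 = -81 - 8 = -89)
f(o) = o³ (f(o) = (o*o)*o = o²*o = o³)
f(10 - 1*(-4))*(M + 354) = (10 - 1*(-4))³*(-89 + 354) = (10 + 4)³*265 = 14³*265 = 2744*265 = 727160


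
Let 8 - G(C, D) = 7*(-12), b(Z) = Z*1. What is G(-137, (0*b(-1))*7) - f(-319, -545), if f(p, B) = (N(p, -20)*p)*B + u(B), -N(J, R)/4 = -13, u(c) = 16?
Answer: -9040384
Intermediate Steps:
N(J, R) = 52 (N(J, R) = -4*(-13) = 52)
b(Z) = Z
G(C, D) = 92 (G(C, D) = 8 - 7*(-12) = 8 - 1*(-84) = 8 + 84 = 92)
f(p, B) = 16 + 52*B*p (f(p, B) = (52*p)*B + 16 = 52*B*p + 16 = 16 + 52*B*p)
G(-137, (0*b(-1))*7) - f(-319, -545) = 92 - (16 + 52*(-545)*(-319)) = 92 - (16 + 9040460) = 92 - 1*9040476 = 92 - 9040476 = -9040384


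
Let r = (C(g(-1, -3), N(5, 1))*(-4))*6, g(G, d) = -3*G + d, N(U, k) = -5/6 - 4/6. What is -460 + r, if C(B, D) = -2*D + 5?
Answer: -652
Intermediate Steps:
N(U, k) = -3/2 (N(U, k) = -5*1/6 - 4*1/6 = -5/6 - 2/3 = -3/2)
g(G, d) = d - 3*G
C(B, D) = 5 - 2*D
r = -192 (r = ((5 - 2*(-3/2))*(-4))*6 = ((5 + 3)*(-4))*6 = (8*(-4))*6 = -32*6 = -192)
-460 + r = -460 - 192 = -652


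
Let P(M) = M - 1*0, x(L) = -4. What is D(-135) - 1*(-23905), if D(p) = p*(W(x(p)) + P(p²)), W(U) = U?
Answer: -2435930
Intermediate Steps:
P(M) = M (P(M) = M + 0 = M)
D(p) = p*(-4 + p²)
D(-135) - 1*(-23905) = -135*(-4 + (-135)²) - 1*(-23905) = -135*(-4 + 18225) + 23905 = -135*18221 + 23905 = -2459835 + 23905 = -2435930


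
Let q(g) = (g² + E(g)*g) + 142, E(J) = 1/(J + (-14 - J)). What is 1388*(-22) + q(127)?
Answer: -199837/14 ≈ -14274.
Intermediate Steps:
E(J) = -1/14 (E(J) = 1/(-14) = -1/14)
q(g) = 142 + g² - g/14 (q(g) = (g² - g/14) + 142 = 142 + g² - g/14)
1388*(-22) + q(127) = 1388*(-22) + (142 + 127² - 1/14*127) = -30536 + (142 + 16129 - 127/14) = -30536 + 227667/14 = -199837/14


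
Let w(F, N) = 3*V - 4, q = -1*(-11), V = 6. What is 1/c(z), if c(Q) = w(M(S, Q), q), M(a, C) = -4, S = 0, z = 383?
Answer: 1/14 ≈ 0.071429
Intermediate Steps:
q = 11
w(F, N) = 14 (w(F, N) = 3*6 - 4 = 18 - 4 = 14)
c(Q) = 14
1/c(z) = 1/14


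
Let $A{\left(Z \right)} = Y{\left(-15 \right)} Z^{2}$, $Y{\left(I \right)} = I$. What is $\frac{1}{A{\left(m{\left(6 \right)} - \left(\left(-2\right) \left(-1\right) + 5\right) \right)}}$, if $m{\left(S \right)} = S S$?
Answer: $- \frac{1}{12615} \approx -7.9271 \cdot 10^{-5}$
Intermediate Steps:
$m{\left(S \right)} = S^{2}$
$A{\left(Z \right)} = - 15 Z^{2}$
$\frac{1}{A{\left(m{\left(6 \right)} - \left(\left(-2\right) \left(-1\right) + 5\right) \right)}} = \frac{1}{\left(-15\right) \left(6^{2} - \left(\left(-2\right) \left(-1\right) + 5\right)\right)^{2}} = \frac{1}{\left(-15\right) \left(36 - \left(2 + 5\right)\right)^{2}} = \frac{1}{\left(-15\right) \left(36 - 7\right)^{2}} = \frac{1}{\left(-15\right) 29^{2}} = \frac{1}{\left(-15\right) 841} = \frac{1}{-12615} = - \frac{1}{12615}$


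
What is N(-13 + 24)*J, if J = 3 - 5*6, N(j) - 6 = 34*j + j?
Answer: -10557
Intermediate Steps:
N(j) = 6 + 35*j (N(j) = 6 + (34*j + j) = 6 + 35*j)
J = -27 (J = 3 - 30 = -27)
N(-13 + 24)*J = (6 + 35*(-13 + 24))*(-27) = (6 + 35*11)*(-27) = (6 + 385)*(-27) = 391*(-27) = -10557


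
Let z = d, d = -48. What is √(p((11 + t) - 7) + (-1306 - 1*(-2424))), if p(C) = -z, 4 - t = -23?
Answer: √1166 ≈ 34.147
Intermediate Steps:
t = 27 (t = 4 - 1*(-23) = 4 + 23 = 27)
z = -48
p(C) = 48 (p(C) = -1*(-48) = 48)
√(p((11 + t) - 7) + (-1306 - 1*(-2424))) = √(48 + (-1306 - 1*(-2424))) = √(48 + (-1306 + 2424)) = √(48 + 1118) = √1166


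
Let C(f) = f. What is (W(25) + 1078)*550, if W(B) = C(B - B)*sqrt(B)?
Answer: 592900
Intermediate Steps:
W(B) = 0 (W(B) = (B - B)*sqrt(B) = 0*sqrt(B) = 0)
(W(25) + 1078)*550 = (0 + 1078)*550 = 1078*550 = 592900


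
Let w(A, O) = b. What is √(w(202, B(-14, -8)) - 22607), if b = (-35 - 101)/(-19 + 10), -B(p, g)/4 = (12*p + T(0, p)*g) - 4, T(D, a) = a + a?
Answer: I*√203327/3 ≈ 150.31*I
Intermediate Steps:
T(D, a) = 2*a
B(p, g) = 16 - 48*p - 8*g*p (B(p, g) = -4*((12*p + (2*p)*g) - 4) = -4*((12*p + 2*g*p) - 4) = -4*(-4 + 12*p + 2*g*p) = 16 - 48*p - 8*g*p)
b = 136/9 (b = -136/(-9) = -136*(-⅑) = 136/9 ≈ 15.111)
w(A, O) = 136/9
√(w(202, B(-14, -8)) - 22607) = √(136/9 - 22607) = √(-203327/9) = I*√203327/3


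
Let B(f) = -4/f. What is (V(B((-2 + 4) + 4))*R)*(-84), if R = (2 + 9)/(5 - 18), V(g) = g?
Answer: -616/13 ≈ -47.385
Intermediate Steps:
R = -11/13 (R = 11/(-13) = 11*(-1/13) = -11/13 ≈ -0.84615)
(V(B((-2 + 4) + 4))*R)*(-84) = (-4/((-2 + 4) + 4)*(-11/13))*(-84) = (-4/(2 + 4)*(-11/13))*(-84) = (-4/6*(-11/13))*(-84) = (-4*⅙*(-11/13))*(-84) = -⅔*(-11/13)*(-84) = (22/39)*(-84) = -616/13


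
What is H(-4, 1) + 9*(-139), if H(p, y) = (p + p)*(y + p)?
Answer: -1227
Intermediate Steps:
H(p, y) = 2*p*(p + y) (H(p, y) = (2*p)*(p + y) = 2*p*(p + y))
H(-4, 1) + 9*(-139) = 2*(-4)*(-4 + 1) + 9*(-139) = 2*(-4)*(-3) - 1251 = 24 - 1251 = -1227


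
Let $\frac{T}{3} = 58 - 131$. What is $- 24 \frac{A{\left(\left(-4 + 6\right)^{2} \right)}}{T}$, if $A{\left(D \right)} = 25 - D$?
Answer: $\frac{168}{73} \approx 2.3014$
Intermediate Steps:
$T = -219$ ($T = 3 \left(58 - 131\right) = 3 \left(-73\right) = -219$)
$- 24 \frac{A{\left(\left(-4 + 6\right)^{2} \right)}}{T} = - 24 \frac{25 - \left(-4 + 6\right)^{2}}{-219} = - 24 \left(25 - 2^{2}\right) \left(- \frac{1}{219}\right) = - 24 \left(25 - 4\right) \left(- \frac{1}{219}\right) = - 24 \cdot 21 \left(- \frac{1}{219}\right) = \left(-24\right) \left(- \frac{7}{73}\right) = \frac{168}{73}$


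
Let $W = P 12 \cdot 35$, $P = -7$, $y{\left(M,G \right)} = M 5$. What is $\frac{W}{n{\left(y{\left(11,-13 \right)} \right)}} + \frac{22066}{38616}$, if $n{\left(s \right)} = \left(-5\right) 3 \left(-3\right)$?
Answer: $- \frac{1250423}{19308} \approx -64.762$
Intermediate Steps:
$y{\left(M,G \right)} = 5 M$
$W = -2940$ ($W = \left(-7\right) 12 \cdot 35 = \left(-84\right) 35 = -2940$)
$n{\left(s \right)} = 45$ ($n{\left(s \right)} = \left(-15\right) \left(-3\right) = 45$)
$\frac{W}{n{\left(y{\left(11,-13 \right)} \right)}} + \frac{22066}{38616} = - \frac{2940}{45} + \frac{22066}{38616} = \left(-2940\right) \frac{1}{45} + 22066 \cdot \frac{1}{38616} = - \frac{196}{3} + \frac{11033}{19308} = - \frac{1250423}{19308}$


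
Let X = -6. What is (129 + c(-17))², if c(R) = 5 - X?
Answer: 19600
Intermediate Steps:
c(R) = 11 (c(R) = 5 - 1*(-6) = 5 + 6 = 11)
(129 + c(-17))² = (129 + 11)² = 140² = 19600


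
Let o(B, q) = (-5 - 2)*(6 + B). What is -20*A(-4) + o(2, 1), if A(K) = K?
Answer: 24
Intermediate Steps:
o(B, q) = -42 - 7*B (o(B, q) = -7*(6 + B) = -42 - 7*B)
-20*A(-4) + o(2, 1) = -20*(-4) + (-42 - 7*2) = 80 + (-42 - 14) = 80 - 56 = 24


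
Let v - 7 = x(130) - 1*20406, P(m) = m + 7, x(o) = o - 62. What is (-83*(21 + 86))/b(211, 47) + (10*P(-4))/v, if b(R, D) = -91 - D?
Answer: 20061719/311742 ≈ 64.354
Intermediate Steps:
x(o) = -62 + o
P(m) = 7 + m
v = -20331 (v = 7 + ((-62 + 130) - 1*20406) = 7 + (68 - 20406) = 7 - 20338 = -20331)
(-83*(21 + 86))/b(211, 47) + (10*P(-4))/v = (-83*(21 + 86))/(-91 - 1*47) + (10*(7 - 4))/(-20331) = (-83*107)/(-91 - 47) + (10*3)*(-1/20331) = -8881/(-138) + 30*(-1/20331) = -8881*(-1/138) - 10/6777 = 8881/138 - 10/6777 = 20061719/311742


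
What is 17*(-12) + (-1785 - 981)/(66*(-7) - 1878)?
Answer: -79099/390 ≈ -202.82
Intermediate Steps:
17*(-12) + (-1785 - 981)/(66*(-7) - 1878) = -204 - 2766/(-462 - 1878) = -204 - 2766/(-2340) = -204 - 2766*(-1/2340) = -204 + 461/390 = -79099/390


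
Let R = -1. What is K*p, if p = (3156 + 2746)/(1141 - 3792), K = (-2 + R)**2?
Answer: -53118/2651 ≈ -20.037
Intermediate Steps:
K = 9 (K = (-2 - 1)**2 = (-3)**2 = 9)
p = -5902/2651 (p = 5902/(-2651) = 5902*(-1/2651) = -5902/2651 ≈ -2.2263)
K*p = 9*(-5902/2651) = -53118/2651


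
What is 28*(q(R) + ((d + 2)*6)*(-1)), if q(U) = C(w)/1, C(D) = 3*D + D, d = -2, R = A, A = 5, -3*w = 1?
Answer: -112/3 ≈ -37.333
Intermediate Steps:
w = -⅓ (w = -⅓*1 = -⅓ ≈ -0.33333)
R = 5
C(D) = 4*D
q(U) = -4/3 (q(U) = (4*(-⅓))/1 = -4/3*1 = -4/3)
28*(q(R) + ((d + 2)*6)*(-1)) = 28*(-4/3 + ((-2 + 2)*6)*(-1)) = 28*(-4/3 + (0*6)*(-1)) = 28*(-4/3 + 0*(-1)) = 28*(-4/3 + 0) = 28*(-4/3) = -112/3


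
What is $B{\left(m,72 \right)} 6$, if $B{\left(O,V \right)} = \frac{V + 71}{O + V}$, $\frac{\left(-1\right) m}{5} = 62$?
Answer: $- \frac{429}{119} \approx -3.605$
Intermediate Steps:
$m = -310$ ($m = \left(-5\right) 62 = -310$)
$B{\left(O,V \right)} = \frac{71 + V}{O + V}$
$B{\left(m,72 \right)} 6 = \frac{71 + 72}{-310 + 72} \cdot 6 = \frac{1}{-238} \cdot 143 \cdot 6 = \left(- \frac{1}{238}\right) 143 \cdot 6 = \left(- \frac{143}{238}\right) 6 = - \frac{429}{119}$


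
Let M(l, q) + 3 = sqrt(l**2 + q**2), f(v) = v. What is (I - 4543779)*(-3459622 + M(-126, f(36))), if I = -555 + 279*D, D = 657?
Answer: 15087531873375 - 78498558*sqrt(53) ≈ 1.5087e+13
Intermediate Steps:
I = 182748 (I = -555 + 279*657 = -555 + 183303 = 182748)
M(l, q) = -3 + sqrt(l**2 + q**2)
(I - 4543779)*(-3459622 + M(-126, f(36))) = (182748 - 4543779)*(-3459622 + (-3 + sqrt((-126)**2 + 36**2))) = -4361031*(-3459622 + (-3 + sqrt(15876 + 1296))) = -4361031*(-3459622 + (-3 + sqrt(17172))) = -4361031*(-3459622 + (-3 + 18*sqrt(53))) = -4361031*(-3459625 + 18*sqrt(53)) = 15087531873375 - 78498558*sqrt(53)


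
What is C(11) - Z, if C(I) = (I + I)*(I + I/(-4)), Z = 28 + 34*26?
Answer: -1461/2 ≈ -730.50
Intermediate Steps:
Z = 912 (Z = 28 + 884 = 912)
C(I) = 3*I²/2 (C(I) = (2*I)*(I + I*(-¼)) = (2*I)*(I - I/4) = (2*I)*(3*I/4) = 3*I²/2)
C(11) - Z = (3/2)*11² - 1*912 = (3/2)*121 - 912 = 363/2 - 912 = -1461/2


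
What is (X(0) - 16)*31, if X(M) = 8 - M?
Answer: -248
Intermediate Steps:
(X(0) - 16)*31 = ((8 - 1*0) - 16)*31 = ((8 + 0) - 16)*31 = (8 - 16)*31 = -8*31 = -248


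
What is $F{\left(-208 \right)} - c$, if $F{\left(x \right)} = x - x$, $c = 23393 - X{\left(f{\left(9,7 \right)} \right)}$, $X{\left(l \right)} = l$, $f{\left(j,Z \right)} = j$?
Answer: $-23384$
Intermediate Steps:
$c = 23384$ ($c = 23393 - 9 = 23384$)
$F{\left(x \right)} = 0$
$F{\left(-208 \right)} - c = 0 - 23384 = -23384$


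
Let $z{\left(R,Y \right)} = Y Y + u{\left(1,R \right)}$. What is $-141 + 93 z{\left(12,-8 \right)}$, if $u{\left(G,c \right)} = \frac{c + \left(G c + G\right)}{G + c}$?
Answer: $\frac{77868}{13} \approx 5989.8$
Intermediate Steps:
$u{\left(G,c \right)} = \frac{G + c + G c}{G + c}$ ($u{\left(G,c \right)} = \frac{c + \left(G + G c\right)}{G + c} = \frac{G + c + G c}{G + c}$)
$z{\left(R,Y \right)} = Y^{2} + \frac{1 + 2 R}{1 + R}$ ($z{\left(R,Y \right)} = Y Y + \frac{1 + R + 1 R}{1 + R} = Y^{2} + \frac{1 + R + R}{1 + R} = Y^{2} + \frac{1 + 2 R}{1 + R}$)
$-141 + 93 z{\left(12,-8 \right)} = -141 + 93 \frac{1 + 2 \cdot 12 + \left(-8\right)^{2} \left(1 + 12\right)}{1 + 12} = -141 + 93 \frac{1 + 24 + 64 \cdot 13}{13} = -141 + 93 \frac{1 + 24 + 832}{13} = -141 + 93 \cdot \frac{1}{13} \cdot 857 = -141 + 93 \cdot \frac{857}{13} = -141 + \frac{79701}{13} = \frac{77868}{13}$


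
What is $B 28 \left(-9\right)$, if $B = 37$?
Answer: $-9324$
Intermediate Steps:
$B 28 \left(-9\right) = 37 \cdot 28 \left(-9\right) = 1036 \left(-9\right) = -9324$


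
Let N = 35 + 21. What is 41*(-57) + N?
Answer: -2281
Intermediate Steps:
N = 56
41*(-57) + N = 41*(-57) + 56 = -2337 + 56 = -2281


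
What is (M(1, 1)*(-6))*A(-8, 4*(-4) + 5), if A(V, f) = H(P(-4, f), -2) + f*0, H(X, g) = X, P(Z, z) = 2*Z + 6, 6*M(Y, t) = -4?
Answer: -8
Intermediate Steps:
M(Y, t) = -⅔ (M(Y, t) = (⅙)*(-4) = -⅔)
P(Z, z) = 6 + 2*Z
A(V, f) = -2 (A(V, f) = (6 + 2*(-4)) + f*0 = (6 - 8) + 0 = -2 + 0 = -2)
(M(1, 1)*(-6))*A(-8, 4*(-4) + 5) = -⅔*(-6)*(-2) = 4*(-2) = -8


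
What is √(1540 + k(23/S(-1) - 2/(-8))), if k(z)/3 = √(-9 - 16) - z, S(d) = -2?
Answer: √(6295 + 60*I)/2 ≈ 39.671 + 0.18906*I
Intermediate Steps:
k(z) = -3*z + 15*I (k(z) = 3*(√(-9 - 16) - z) = 3*(√(-25) - z) = 3*(5*I - z) = 3*(-z + 5*I) = -3*z + 15*I)
√(1540 + k(23/S(-1) - 2/(-8))) = √(1540 + (-3*(23/(-2) - 2/(-8)) + 15*I)) = √(1540 + (-3*(23*(-½) - 2*(-⅛)) + 15*I)) = √(1540 + (-3*(-23/2 + ¼) + 15*I)) = √(1540 + (-3*(-45/4) + 15*I)) = √(1540 + (135/4 + 15*I)) = √(6295/4 + 15*I)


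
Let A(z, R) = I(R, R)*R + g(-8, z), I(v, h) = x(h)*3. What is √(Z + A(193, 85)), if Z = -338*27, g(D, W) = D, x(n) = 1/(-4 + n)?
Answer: I*√739599/9 ≈ 95.556*I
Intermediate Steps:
I(v, h) = 3/(-4 + h)
Z = -9126
A(z, R) = -8 + 3*R/(-4 + R) (A(z, R) = (3/(-4 + R))*R - 8 = 3*R/(-4 + R) - 8 = -8 + 3*R/(-4 + R))
√(Z + A(193, 85)) = √(-9126 + (32 - 5*85)/(-4 + 85)) = √(-9126 + (32 - 425)/81) = √(-9126 + (1/81)*(-393)) = √(-9126 - 131/27) = √(-246533/27) = I*√739599/9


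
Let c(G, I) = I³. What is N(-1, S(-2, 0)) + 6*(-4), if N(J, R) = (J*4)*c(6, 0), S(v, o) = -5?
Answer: -24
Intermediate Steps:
N(J, R) = 0 (N(J, R) = (J*4)*0³ = (4*J)*0 = 0)
N(-1, S(-2, 0)) + 6*(-4) = 0 + 6*(-4) = 0 - 24 = -24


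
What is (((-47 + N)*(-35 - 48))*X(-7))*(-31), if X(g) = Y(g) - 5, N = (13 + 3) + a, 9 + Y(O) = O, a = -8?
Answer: 2107287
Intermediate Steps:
Y(O) = -9 + O
N = 8 (N = (13 + 3) - 8 = 16 - 8 = 8)
X(g) = -14 + g (X(g) = (-9 + g) - 5 = -14 + g)
(((-47 + N)*(-35 - 48))*X(-7))*(-31) = (((-47 + 8)*(-35 - 48))*(-14 - 7))*(-31) = (-39*(-83)*(-21))*(-31) = (3237*(-21))*(-31) = -67977*(-31) = 2107287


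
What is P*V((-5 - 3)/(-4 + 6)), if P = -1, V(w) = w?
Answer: 4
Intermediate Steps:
P*V((-5 - 3)/(-4 + 6)) = -(-5 - 3)/(-4 + 6) = -(-8)/2 = -1*(-4) = 4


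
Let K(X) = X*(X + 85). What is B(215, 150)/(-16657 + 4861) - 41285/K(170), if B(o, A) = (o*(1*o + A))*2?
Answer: -60756503/4261305 ≈ -14.258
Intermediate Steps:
K(X) = X*(85 + X)
B(o, A) = 2*o*(A + o) (B(o, A) = (o*(o + A))*2 = (o*(A + o))*2 = 2*o*(A + o))
B(215, 150)/(-16657 + 4861) - 41285/K(170) = (2*215*(150 + 215))/(-16657 + 4861) - 41285*1/(170*(85 + 170)) = (2*215*365)/(-11796) - 41285/(170*255) = 156950*(-1/11796) - 41285/43350 = -78475/5898 - 41285*1/43350 = -78475/5898 - 8257/8670 = -60756503/4261305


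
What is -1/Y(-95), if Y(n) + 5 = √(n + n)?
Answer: 1/43 + I*√190/215 ≈ 0.023256 + 0.064112*I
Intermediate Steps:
Y(n) = -5 + √2*√n (Y(n) = -5 + √(n + n) = -5 + √(2*n) = -5 + √2*√n)
-1/Y(-95) = -1/(-5 + √2*√(-95)) = -1/(-5 + √2*(I*√95)) = -1/(-5 + I*√190)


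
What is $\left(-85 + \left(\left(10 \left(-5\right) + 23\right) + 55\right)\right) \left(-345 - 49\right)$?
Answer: $22458$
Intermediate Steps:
$\left(-85 + \left(\left(10 \left(-5\right) + 23\right) + 55\right)\right) \left(-345 - 49\right) = \left(-85 + \left(\left(-50 + 23\right) + 55\right)\right) \left(-394\right) = \left(-85 + \left(-27 + 55\right)\right) \left(-394\right) = \left(-85 + 28\right) \left(-394\right) = \left(-57\right) \left(-394\right) = 22458$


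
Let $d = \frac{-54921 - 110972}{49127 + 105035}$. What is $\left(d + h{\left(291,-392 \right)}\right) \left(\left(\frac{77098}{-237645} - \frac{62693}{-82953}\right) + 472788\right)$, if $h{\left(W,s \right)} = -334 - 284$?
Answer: $- \frac{32944674873936627456457}{112557477064110} \approx -2.9269 \cdot 10^{8}$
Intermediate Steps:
$h{\left(W,s \right)} = -618$
$d = - \frac{165893}{154162} \approx -1.0761$
$\left(d + h{\left(291,-392 \right)}\right) \left(\left(\frac{77098}{-237645} - \frac{62693}{-82953}\right) + 472788\right) = \left(- \frac{165893}{154162} - 618\right) \left(\left(\frac{77098}{-237645} - \frac{62693}{-82953}\right) + 472788\right) = - \frac{95438009 \left(\left(77098 \left(- \frac{1}{237645}\right) - - \frac{62693}{82953}\right) + 472788\right)}{154162} = - \frac{95438009 \left(\left(- \frac{77098}{237645} + \frac{62693}{82953}\right) + 472788\right)}{154162} = - \frac{95438009 \left(\frac{314932133}{730124655} + 472788\right)}{154162} = \left(- \frac{95438009}{154162}\right) \frac{345194490320273}{730124655} = - \frac{32944674873936627456457}{112557477064110}$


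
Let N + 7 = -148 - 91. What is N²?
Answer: 60516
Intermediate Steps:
N = -246 (N = -7 + (-148 - 91) = -7 - 239 = -246)
N² = (-246)² = 60516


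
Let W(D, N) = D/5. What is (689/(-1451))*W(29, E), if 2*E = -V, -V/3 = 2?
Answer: -19981/7255 ≈ -2.7541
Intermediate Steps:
V = -6 (V = -3*2 = -6)
E = 3 (E = (-1*(-6))/2 = (½)*6 = 3)
W(D, N) = D/5 (W(D, N) = D*(⅕) = D/5)
(689/(-1451))*W(29, E) = (689/(-1451))*((⅕)*29) = (689*(-1/1451))*(29/5) = -689/1451*29/5 = -19981/7255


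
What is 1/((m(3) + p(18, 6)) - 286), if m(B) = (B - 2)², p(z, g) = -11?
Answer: -1/296 ≈ -0.0033784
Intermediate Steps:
m(B) = (-2 + B)²
1/((m(3) + p(18, 6)) - 286) = 1/(((-2 + 3)² - 11) - 286) = 1/((1² - 11) - 286) = 1/((1 - 11) - 286) = 1/(-10 - 286) = 1/(-296) = -1/296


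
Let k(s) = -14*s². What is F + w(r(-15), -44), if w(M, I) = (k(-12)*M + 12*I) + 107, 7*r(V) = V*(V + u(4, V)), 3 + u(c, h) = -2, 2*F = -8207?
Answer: -181849/2 ≈ -90925.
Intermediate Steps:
F = -8207/2 (F = (½)*(-8207) = -8207/2 ≈ -4103.5)
u(c, h) = -5 (u(c, h) = -3 - 2 = -5)
r(V) = V*(-5 + V)/7 (r(V) = (V*(V - 5))/7 = (V*(-5 + V))/7 = V*(-5 + V)/7)
w(M, I) = 107 - 2016*M + 12*I (w(M, I) = ((-14*(-12)²)*M + 12*I) + 107 = ((-14*144)*M + 12*I) + 107 = (-2016*M + 12*I) + 107 = 107 - 2016*M + 12*I)
F + w(r(-15), -44) = -8207/2 + (107 - 288*(-15)*(-5 - 15) + 12*(-44)) = -8207/2 + (107 - 288*(-15)*(-20) - 528) = -8207/2 + (107 - 2016*300/7 - 528) = -8207/2 + (107 - 86400 - 528) = -8207/2 - 86821 = -181849/2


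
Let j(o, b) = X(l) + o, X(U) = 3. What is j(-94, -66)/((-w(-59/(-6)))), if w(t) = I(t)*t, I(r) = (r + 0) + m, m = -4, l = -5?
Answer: 468/295 ≈ 1.5864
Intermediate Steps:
j(o, b) = 3 + o
I(r) = -4 + r (I(r) = (r + 0) - 4 = r - 4 = -4 + r)
w(t) = t*(-4 + t) (w(t) = (-4 + t)*t = t*(-4 + t))
j(-94, -66)/((-w(-59/(-6)))) = (3 - 94)/((-(-59/(-6))*(-4 - 59/(-6)))) = -91*(-6/(59*(-4 - 59*(-⅙)))) = -91*(-6/(59*(-4 + 59/6))) = -91/((-59*35/(6*6))) = -91/((-1*2065/36)) = -91/(-2065/36) = -91*(-36/2065) = 468/295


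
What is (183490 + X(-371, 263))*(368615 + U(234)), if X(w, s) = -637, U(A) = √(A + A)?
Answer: 67402358595 + 1097118*√13 ≈ 6.7406e+10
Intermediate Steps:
U(A) = √2*√A (U(A) = √(2*A) = √2*√A)
(183490 + X(-371, 263))*(368615 + U(234)) = (183490 - 637)*(368615 + √2*√234) = 182853*(368615 + √2*(3*√26)) = 182853*(368615 + 6*√13) = 67402358595 + 1097118*√13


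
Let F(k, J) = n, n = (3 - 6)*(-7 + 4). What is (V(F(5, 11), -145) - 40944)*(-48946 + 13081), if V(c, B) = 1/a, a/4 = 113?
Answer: 663742329255/452 ≈ 1.4685e+9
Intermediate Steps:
n = 9 (n = -3*(-3) = 9)
a = 452 (a = 4*113 = 452)
F(k, J) = 9
V(c, B) = 1/452
(V(F(5, 11), -145) - 40944)*(-48946 + 13081) = (1/452 - 40944)*(-48946 + 13081) = -18506687/452*(-35865) = 663742329255/452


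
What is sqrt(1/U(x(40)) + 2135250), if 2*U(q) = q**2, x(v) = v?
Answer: sqrt(3416400002)/40 ≈ 1461.3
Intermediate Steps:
U(q) = q**2/2
sqrt(1/U(x(40)) + 2135250) = sqrt(1/((1/2)*40**2) + 2135250) = sqrt(1/((1/2)*1600) + 2135250) = sqrt(1/800 + 2135250) = sqrt(1708200001/800) = sqrt(3416400002)/40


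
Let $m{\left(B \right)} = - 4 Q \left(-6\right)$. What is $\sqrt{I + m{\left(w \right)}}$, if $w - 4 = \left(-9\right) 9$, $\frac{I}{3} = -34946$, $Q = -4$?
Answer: $i \sqrt{104934} \approx 323.94 i$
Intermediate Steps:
$I = -104838$ ($I = 3 \left(-34946\right) = -104838$)
$w = -77$ ($w = 4 - 81 = -77$)
$m{\left(B \right)} = -96$ ($m{\left(B \right)} = \left(-4\right) \left(-4\right) \left(-6\right) = 16 \left(-6\right) = -96$)
$\sqrt{I + m{\left(w \right)}} = \sqrt{-104838 - 96} = \sqrt{-104934} = i \sqrt{104934}$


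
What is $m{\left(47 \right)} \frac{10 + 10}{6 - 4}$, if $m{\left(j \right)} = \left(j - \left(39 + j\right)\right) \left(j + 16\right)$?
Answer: $-24570$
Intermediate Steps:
$m{\left(j \right)} = -624 - 39 j$ ($m{\left(j \right)} = - 39 \left(16 + j\right) = -624 - 39 j$)
$m{\left(47 \right)} \frac{10 + 10}{6 - 4} = \left(-624 - 1833\right) \frac{10 + 10}{6 - 4} = \left(-624 - 1833\right) \frac{20}{2} = - 2457 \cdot 20 \cdot \frac{1}{2} = \left(-2457\right) 10 = -24570$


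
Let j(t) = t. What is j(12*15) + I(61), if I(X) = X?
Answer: 241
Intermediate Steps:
j(12*15) + I(61) = 12*15 + 61 = 180 + 61 = 241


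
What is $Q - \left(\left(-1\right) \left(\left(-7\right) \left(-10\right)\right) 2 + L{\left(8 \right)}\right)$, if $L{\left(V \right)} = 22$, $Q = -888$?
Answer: $-770$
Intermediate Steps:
$Q - \left(\left(-1\right) \left(\left(-7\right) \left(-10\right)\right) 2 + L{\left(8 \right)}\right) = -888 - \left(22 - \left(-7\right) \left(-10\right) 2\right) = -888 + \left(70 \cdot 2 - 22\right) = -888 + \left(140 - 22\right) = -888 + 118 = -770$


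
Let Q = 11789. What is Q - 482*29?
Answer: -2189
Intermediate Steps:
Q - 482*29 = 11789 - 482*29 = 11789 - 13978 = -2189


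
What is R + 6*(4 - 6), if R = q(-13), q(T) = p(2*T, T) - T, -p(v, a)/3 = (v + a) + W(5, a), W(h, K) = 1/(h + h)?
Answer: 1177/10 ≈ 117.70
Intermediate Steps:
W(h, K) = 1/(2*h)
p(v, a) = -3/10 - 3*a - 3*v (p(v, a) = -3*((v + a) + (1/2)/5) = -3*((a + v) + (1/2)*(1/5)) = -3*((a + v) + 1/10) = -3*(1/10 + a + v) = -3/10 - 3*a - 3*v)
q(T) = -3/10 - 10*T (q(T) = (-3/10 - 3*T - 6*T) - T = (-3/10 - 9*T) - T = -3/10 - 10*T)
R = 1297/10 (R = -3/10 - 10*(-13) = -3/10 + 130 = 1297/10 ≈ 129.70)
R + 6*(4 - 6) = 1297/10 + 6*(4 - 6) = 1297/10 + 6*(-2) = 1297/10 - 12 = 1177/10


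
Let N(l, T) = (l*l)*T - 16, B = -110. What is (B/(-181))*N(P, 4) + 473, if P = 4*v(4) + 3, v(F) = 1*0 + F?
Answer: 242693/181 ≈ 1340.8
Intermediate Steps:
v(F) = F (v(F) = 0 + F = F)
P = 19 (P = 4*4 + 3 = 16 + 3 = 19)
N(l, T) = -16 + T*l**2 (N(l, T) = l**2*T - 16 = T*l**2 - 16 = -16 + T*l**2)
(B/(-181))*N(P, 4) + 473 = (-110/(-181))*(-16 + 4*19**2) + 473 = (-110*(-1/181))*(-16 + 4*361) + 473 = 110*(-16 + 1444)/181 + 473 = (110/181)*1428 + 473 = 157080/181 + 473 = 242693/181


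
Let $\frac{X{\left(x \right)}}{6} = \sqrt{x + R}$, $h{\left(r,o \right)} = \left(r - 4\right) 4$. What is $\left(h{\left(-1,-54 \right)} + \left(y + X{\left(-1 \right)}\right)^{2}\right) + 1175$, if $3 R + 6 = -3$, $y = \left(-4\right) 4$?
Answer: $1267 - 384 i \approx 1267.0 - 384.0 i$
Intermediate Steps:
$y = -16$
$R = -3$ ($R = -2 + \frac{1}{3} \left(-3\right) = -2 - 1 = -3$)
$h{\left(r,o \right)} = -16 + 4 r$ ($h{\left(r,o \right)} = \left(-4 + r\right) 4 = -16 + 4 r$)
$X{\left(x \right)} = 6 \sqrt{-3 + x}$ ($X{\left(x \right)} = 6 \sqrt{x - 3} = 6 \sqrt{-3 + x}$)
$\left(h{\left(-1,-54 \right)} + \left(y + X{\left(-1 \right)}\right)^{2}\right) + 1175 = \left(\left(-16 + 4 \left(-1\right)\right) + \left(-16 + 6 \sqrt{-3 - 1}\right)^{2}\right) + 1175 = \left(\left(-16 - 4\right) + \left(-16 + 6 \sqrt{-4}\right)^{2}\right) + 1175 = \left(-20 + \left(-16 + 6 \cdot 2 i\right)^{2}\right) + 1175 = \left(-20 + \left(-16 + 12 i\right)^{2}\right) + 1175 = 1155 + \left(-16 + 12 i\right)^{2}$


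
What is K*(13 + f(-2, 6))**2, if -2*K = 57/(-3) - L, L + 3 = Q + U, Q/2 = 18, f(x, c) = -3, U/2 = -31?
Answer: -500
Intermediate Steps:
U = -62 (U = 2*(-31) = -62)
Q = 36 (Q = 2*18 = 36)
L = -29 (L = -3 + (36 - 62) = -3 - 26 = -29)
K = -5 (K = -(57/(-3) - 1*(-29))/2 = -(57*(-1/3) + 29)/2 = -(-19 + 29)/2 = -1/2*10 = -5)
K*(13 + f(-2, 6))**2 = -5*(13 - 3)**2 = -5*10**2 = -5*100 = -500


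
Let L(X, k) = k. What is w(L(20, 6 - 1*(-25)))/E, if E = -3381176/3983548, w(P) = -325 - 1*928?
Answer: 1247846411/845294 ≈ 1476.2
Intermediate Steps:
w(P) = -1253 (w(P) = -325 - 928 = -1253)
E = -845294/995887 (E = -3381176*1/3983548 = -845294/995887 ≈ -0.84879)
w(L(20, 6 - 1*(-25)))/E = -1253/(-845294/995887) = -1253*(-995887/845294) = 1247846411/845294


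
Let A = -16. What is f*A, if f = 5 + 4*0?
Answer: -80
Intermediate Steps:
f = 5 (f = 5 + 0 = 5)
f*A = 5*(-16) = -80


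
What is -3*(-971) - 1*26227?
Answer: -23314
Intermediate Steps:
-3*(-971) - 1*26227 = 2913 - 26227 = -23314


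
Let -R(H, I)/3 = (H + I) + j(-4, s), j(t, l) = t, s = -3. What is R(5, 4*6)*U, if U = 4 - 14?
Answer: 750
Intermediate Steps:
U = -10
R(H, I) = 12 - 3*H - 3*I (R(H, I) = -3*((H + I) - 4) = -3*(-4 + H + I) = 12 - 3*H - 3*I)
R(5, 4*6)*U = (12 - 3*5 - 12*6)*(-10) = (12 - 15 - 3*24)*(-10) = (12 - 15 - 72)*(-10) = -75*(-10) = 750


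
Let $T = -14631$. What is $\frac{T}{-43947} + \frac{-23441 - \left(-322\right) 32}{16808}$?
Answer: $- \frac{110471297}{246220392} \approx -0.44867$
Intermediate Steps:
$\frac{T}{-43947} + \frac{-23441 - \left(-322\right) 32}{16808} = - \frac{14631}{-43947} + \frac{-23441 - \left(-322\right) 32}{16808} = \left(-14631\right) \left(- \frac{1}{43947}\right) + \left(-23441 - -10304\right) \frac{1}{16808} = \frac{4877}{14649} + \left(-23441 + 10304\right) \frac{1}{16808} = \frac{4877}{14649} - \frac{13137}{16808} = - \frac{110471297}{246220392}$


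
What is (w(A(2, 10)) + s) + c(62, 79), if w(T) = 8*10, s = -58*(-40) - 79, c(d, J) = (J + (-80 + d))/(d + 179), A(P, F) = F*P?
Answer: 559422/241 ≈ 2321.3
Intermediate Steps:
c(d, J) = (-80 + J + d)/(179 + d)
s = 2241 (s = 2320 - 79 = 2241)
w(T) = 80
(w(A(2, 10)) + s) + c(62, 79) = (80 + 2241) + (-80 + 79 + 62)/(179 + 62) = 2321 + 61/241 = 559422/241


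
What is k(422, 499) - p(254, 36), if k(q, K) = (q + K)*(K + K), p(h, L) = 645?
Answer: 918513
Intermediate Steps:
k(q, K) = 2*K*(K + q) (k(q, K) = (K + q)*(2*K) = 2*K*(K + q))
k(422, 499) - p(254, 36) = 2*499*(499 + 422) - 1*645 = 2*499*921 - 645 = 919158 - 645 = 918513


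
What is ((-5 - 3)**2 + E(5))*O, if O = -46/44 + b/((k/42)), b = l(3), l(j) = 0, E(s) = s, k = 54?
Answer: -1587/22 ≈ -72.136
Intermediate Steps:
b = 0
O = -23/22 (O = -46/44 + 0/((54/42)) = -46*1/44 + 0/((54*(1/42))) = -23/22 + 0/(9/7) = -23/22 + 0*(7/9) = -23/22 + 0 = -23/22 ≈ -1.0455)
((-5 - 3)**2 + E(5))*O = ((-5 - 3)**2 + 5)*(-23/22) = ((-8)**2 + 5)*(-23/22) = (64 + 5)*(-23/22) = 69*(-23/22) = -1587/22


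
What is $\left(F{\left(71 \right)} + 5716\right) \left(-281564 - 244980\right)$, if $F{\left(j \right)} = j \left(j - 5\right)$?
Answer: $-5477110688$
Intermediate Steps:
$F{\left(j \right)} = j \left(-5 + j\right)$
$\left(F{\left(71 \right)} + 5716\right) \left(-281564 - 244980\right) = \left(71 \left(-5 + 71\right) + 5716\right) \left(-281564 - 244980\right) = \left(71 \cdot 66 + 5716\right) \left(-526544\right) = \left(4686 + 5716\right) \left(-526544\right) = 10402 \left(-526544\right) = -5477110688$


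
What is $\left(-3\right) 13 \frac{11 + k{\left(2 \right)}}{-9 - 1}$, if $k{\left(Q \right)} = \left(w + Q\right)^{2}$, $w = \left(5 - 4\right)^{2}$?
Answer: $78$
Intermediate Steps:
$w = 1$ ($w = 1^{2} = 1$)
$k{\left(Q \right)} = \left(1 + Q\right)^{2}$
$\left(-3\right) 13 \frac{11 + k{\left(2 \right)}}{-9 - 1} = \left(-3\right) 13 \frac{11 + \left(1 + 2\right)^{2}}{-9 - 1} = - 39 \frac{11 + 3^{2}}{-10} = - 39 \left(11 + 9\right) \left(- \frac{1}{10}\right) = - 39 \cdot 20 \left(- \frac{1}{10}\right) = \left(-39\right) \left(-2\right) = 78$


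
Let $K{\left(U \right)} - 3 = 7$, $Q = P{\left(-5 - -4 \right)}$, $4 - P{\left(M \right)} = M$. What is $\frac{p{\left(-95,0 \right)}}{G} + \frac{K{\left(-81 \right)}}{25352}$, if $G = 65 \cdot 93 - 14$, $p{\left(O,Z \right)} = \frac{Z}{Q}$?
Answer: $\frac{5}{12676} \approx 0.00039445$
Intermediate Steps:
$P{\left(M \right)} = 4 - M$
$Q = 5$ ($Q = 4 - \left(-5 - -4\right) = 4 - \left(-5 + 4\right) = 4 - -1 = 4 + 1 = 5$)
$p{\left(O,Z \right)} = \frac{Z}{5}$
$G = 6031$ ($G = 6045 - 14 = 6031$)
$K{\left(U \right)} = 10$ ($K{\left(U \right)} = 3 + 7 = 10$)
$\frac{p{\left(-95,0 \right)}}{G} + \frac{K{\left(-81 \right)}}{25352} = \frac{\frac{1}{5} \cdot 0}{6031} + \frac{10}{25352} = 0 \cdot \frac{1}{6031} + 10 \cdot \frac{1}{25352} = 0 + \frac{5}{12676} = \frac{5}{12676}$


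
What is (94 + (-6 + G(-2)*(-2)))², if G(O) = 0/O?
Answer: 7744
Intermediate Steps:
G(O) = 0
(94 + (-6 + G(-2)*(-2)))² = (94 + (-6 + 0*(-2)))² = (94 + (-6 + 0))² = (94 - 6)² = 88² = 7744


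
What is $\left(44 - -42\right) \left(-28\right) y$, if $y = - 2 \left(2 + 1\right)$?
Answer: $14448$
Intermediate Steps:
$y = -6$ ($y = \left(-2\right) 3 = -6$)
$\left(44 - -42\right) \left(-28\right) y = \left(44 - -42\right) \left(-28\right) \left(-6\right) = \left(44 + 42\right) \left(-28\right) \left(-6\right) = 86 \left(-28\right) \left(-6\right) = \left(-2408\right) \left(-6\right) = 14448$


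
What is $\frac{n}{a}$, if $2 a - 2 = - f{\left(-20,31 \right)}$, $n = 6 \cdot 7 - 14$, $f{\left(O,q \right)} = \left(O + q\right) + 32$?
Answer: $- \frac{56}{41} \approx -1.3659$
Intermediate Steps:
$f{\left(O,q \right)} = 32 + O + q$
$n = 28$ ($n = 42 - 14 = 28$)
$a = - \frac{41}{2}$ ($a = 1 + \frac{\left(-1\right) \left(32 - 20 + 31\right)}{2} = 1 + \frac{\left(-1\right) 43}{2} = 1 + \frac{1}{2} \left(-43\right) = 1 - \frac{43}{2} = - \frac{41}{2} \approx -20.5$)
$\frac{n}{a} = \frac{28}{- \frac{41}{2}} = 28 \left(- \frac{2}{41}\right) = - \frac{56}{41}$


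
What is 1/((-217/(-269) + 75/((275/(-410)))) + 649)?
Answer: 2959/1591908 ≈ 0.0018588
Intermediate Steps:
1/((-217/(-269) + 75/((275/(-410)))) + 649) = 1/((-217*(-1/269) + 75/((275*(-1/410)))) + 649) = 1/((217/269 + 75/(-55/82)) + 649) = 1/((217/269 + 75*(-82/55)) + 649) = 1/((217/269 - 1230/11) + 649) = 1/(-328483/2959 + 649) = 1/(1591908/2959) = 2959/1591908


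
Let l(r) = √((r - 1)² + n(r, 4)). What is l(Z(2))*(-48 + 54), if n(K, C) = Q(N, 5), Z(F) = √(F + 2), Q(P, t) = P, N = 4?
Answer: 6*√5 ≈ 13.416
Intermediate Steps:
Z(F) = √(2 + F)
n(K, C) = 4
l(r) = √(4 + (-1 + r)²) (l(r) = √((r - 1)² + 4) = √((-1 + r)² + 4) = √(4 + (-1 + r)²))
l(Z(2))*(-48 + 54) = √(4 + (-1 + √(2 + 2))²)*(-48 + 54) = √(4 + (-1 + √4)²)*6 = √(4 + (-1 + 2)²)*6 = √(4 + 1²)*6 = √(4 + 1)*6 = √5*6 = 6*√5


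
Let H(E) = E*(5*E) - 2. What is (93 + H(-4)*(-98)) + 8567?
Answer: 1016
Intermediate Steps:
H(E) = -2 + 5*E² (H(E) = 5*E² - 2 = -2 + 5*E²)
(93 + H(-4)*(-98)) + 8567 = (93 + (-2 + 5*(-4)²)*(-98)) + 8567 = (93 + (-2 + 5*16)*(-98)) + 8567 = (93 + (-2 + 80)*(-98)) + 8567 = (93 + 78*(-98)) + 8567 = (93 - 7644) + 8567 = -7551 + 8567 = 1016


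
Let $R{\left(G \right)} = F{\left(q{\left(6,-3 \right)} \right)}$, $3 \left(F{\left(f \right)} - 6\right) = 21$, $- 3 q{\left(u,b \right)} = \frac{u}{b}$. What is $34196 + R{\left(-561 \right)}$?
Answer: $34209$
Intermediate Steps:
$q{\left(u,b \right)} = - \frac{u}{3 b}$ ($q{\left(u,b \right)} = - \frac{u \frac{1}{b}}{3} = - \frac{u}{3 b}$)
$F{\left(f \right)} = 13$ ($F{\left(f \right)} = 6 + \frac{1}{3} \cdot 21 = 6 + 7 = 13$)
$R{\left(G \right)} = 13$
$34196 + R{\left(-561 \right)} = 34196 + 13 = 34209$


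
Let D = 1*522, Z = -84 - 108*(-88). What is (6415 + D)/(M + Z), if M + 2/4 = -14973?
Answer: -13874/11107 ≈ -1.2491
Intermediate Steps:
Z = 9420 (Z = -84 + 9504 = 9420)
D = 522
M = -29947/2 (M = -1/2 - 14973 = -29947/2 ≈ -14974.)
(6415 + D)/(M + Z) = (6415 + 522)/(-29947/2 + 9420) = 6937/(-11107/2) = 6937*(-2/11107) = -13874/11107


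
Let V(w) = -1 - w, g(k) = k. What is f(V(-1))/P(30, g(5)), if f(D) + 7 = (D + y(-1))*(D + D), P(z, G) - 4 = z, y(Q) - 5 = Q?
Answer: -7/34 ≈ -0.20588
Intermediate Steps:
y(Q) = 5 + Q
P(z, G) = 4 + z
f(D) = -7 + 2*D*(4 + D) (f(D) = -7 + (D + (5 - 1))*(D + D) = -7 + (D + 4)*(2*D) = -7 + (4 + D)*(2*D) = -7 + 2*D*(4 + D))
f(V(-1))/P(30, g(5)) = (-7 + 2*(-1 - 1*(-1))**2 + 8*(-1 - 1*(-1)))/(4 + 30) = (-7 + 2*(-1 + 1)**2 + 8*(-1 + 1))/34 = (-7 + 2*0**2 + 8*0)*(1/34) = (-7 + 2*0 + 0)*(1/34) = (-7 + 0 + 0)*(1/34) = -7*1/34 = -7/34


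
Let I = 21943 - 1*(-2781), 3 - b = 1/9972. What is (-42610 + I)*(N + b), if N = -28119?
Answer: 835791176693/1662 ≈ 5.0288e+8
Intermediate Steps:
b = 29915/9972 (b = 3 - 1/9972 = 29915/9972 ≈ 2.9999)
I = 24724 (I = 21943 + 2781 = 24724)
(-42610 + I)*(N + b) = (-42610 + 24724)*(-28119 + 29915/9972) = -17886*(-280372753/9972) = 835791176693/1662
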